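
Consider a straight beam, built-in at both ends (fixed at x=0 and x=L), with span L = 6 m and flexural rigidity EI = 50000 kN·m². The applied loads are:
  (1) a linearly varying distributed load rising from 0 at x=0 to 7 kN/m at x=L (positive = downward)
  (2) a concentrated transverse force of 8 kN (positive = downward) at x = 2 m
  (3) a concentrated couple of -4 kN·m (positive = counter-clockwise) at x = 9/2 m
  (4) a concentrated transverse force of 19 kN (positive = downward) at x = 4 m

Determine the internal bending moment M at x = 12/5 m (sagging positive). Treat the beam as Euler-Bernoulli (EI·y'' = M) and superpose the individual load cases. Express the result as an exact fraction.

Load 1 — triangular load w₀=7 kN/m (0→w₀ over full span):
  M_1 = 3w₀Lx/20 - w₀L²/30 - w₀x³/(6L) = 3·7·6·(12/5)/20 - 7·6²/30 - 7·(12/5)³/(6·6) = 504/125 kN·m
Load 2 — point force P=8 kN at a=2 m (b=L-a=4):
  M_2 = Pa²(a+3b)(L-x)/L³ - Pa²b/L²  [x>a] = 8·2²·(2+3·4)·(6-(12/5))/6³ - 8·2²·4/6² = 176/45 kN·m
Load 3 — applied couple M₀=-4 kN·m at a=9/2 m (b=L-a=3/2):
  M_3 = R_Ax - M_A  [x≤a] with R_A=-3/4, M_A=-5/4 = (-3/4)·(12/5) - (-5/4) = -11/20 kN·m
Load 4 — point force P=19 kN at a=4 m (b=L-a=2):
  M_4 = Pb²(3a+b)x/L³ - Pab²/L²  [x≤a] = 19·2²·(3·4+2)·(12/5)/6³ - 19·4·2²/6² = 152/45 kN·m
Superposition: M = Σ M_i = 48469/4500 kN·m ≈ 10.770889 kN·m

M(12/5) = 48469/4500 kN·m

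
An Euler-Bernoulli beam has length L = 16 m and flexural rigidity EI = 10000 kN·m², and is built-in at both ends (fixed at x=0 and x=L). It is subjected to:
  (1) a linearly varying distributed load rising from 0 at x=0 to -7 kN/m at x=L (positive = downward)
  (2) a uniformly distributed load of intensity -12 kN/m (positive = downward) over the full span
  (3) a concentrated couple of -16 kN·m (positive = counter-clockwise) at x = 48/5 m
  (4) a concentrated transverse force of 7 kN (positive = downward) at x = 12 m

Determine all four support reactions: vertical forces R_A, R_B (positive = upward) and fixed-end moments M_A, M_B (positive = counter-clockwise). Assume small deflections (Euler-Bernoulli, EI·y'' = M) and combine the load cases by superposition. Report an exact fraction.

Load 1 — triangular load w₀=-7 kN/m (0→w₀ over full span):
  R_A = 3w₀L/20 = 3·(-7)·16/20 = -84/5 kN
  M_A = w₀L²/30 = (-7)·16²/30 = -896/15 kN·m
  R_B = 7w₀L/20 = 7·(-7)·16/20 = -196/5 kN
  M_B = -w₀L²/20 = -(-7)·16²/20 = 448/5 kN·m
Load 2 — uniform load w=-12 kN/m over full span:
  R_A = wL/2 = (-12)·16/2 = -96 kN
  M_A = wL²/12 = (-12)·16²/12 = -256 kN·m
  R_B = wL/2 = (-12)·16/2 = -96 kN
  M_B = -wL²/12 = -(-12)·16²/12 = 256 kN·m
Load 3 — applied couple M₀=-16 kN·m at a=48/5 m (b=L-a=32/5):
  R_A = 6M₀ab/L³ = 6·(-16)·(48/5)·(32/5)/16³ = -36/25 kN
  M_A = M₀b(2a-b)/L² = (-16)·(32/5)·(2·(48/5)-(32/5))/16² = -128/25 kN·m
  R_B = -6M₀ab/L³ = -6·(-16)·(48/5)·(32/5)/16³ = 36/25 kN
  M_B = M₀a(2b-a)/L² = (-16)·(48/5)·(2·(32/5)-(48/5))/16² = -48/25 kN·m
Load 4 — point force P=7 kN at a=12 m (b=L-a=4):
  R_A = Pb²(3a+b)/L³ = 7·4²·(3·12+4)/16³ = 35/32 kN
  M_A = Pab²/L² = 7·12·4²/16² = 21/4 kN·m
  R_B = Pa²(a+3b)/L³ = 7·12²·(12+3·4)/16³ = 189/32 kN
  M_B = -Pa²b/L² = -7·12²·4/16² = -63/4 kN·m
Superposition: R_A = -90517/800 kN, M_A = -94681/300 kN·m, R_B = -102283/800 kN, M_B = 32793/100 kN·m

R_A = -90517/800 kN, M_A = -94681/300 kN·m, R_B = -102283/800 kN, M_B = 32793/100 kN·m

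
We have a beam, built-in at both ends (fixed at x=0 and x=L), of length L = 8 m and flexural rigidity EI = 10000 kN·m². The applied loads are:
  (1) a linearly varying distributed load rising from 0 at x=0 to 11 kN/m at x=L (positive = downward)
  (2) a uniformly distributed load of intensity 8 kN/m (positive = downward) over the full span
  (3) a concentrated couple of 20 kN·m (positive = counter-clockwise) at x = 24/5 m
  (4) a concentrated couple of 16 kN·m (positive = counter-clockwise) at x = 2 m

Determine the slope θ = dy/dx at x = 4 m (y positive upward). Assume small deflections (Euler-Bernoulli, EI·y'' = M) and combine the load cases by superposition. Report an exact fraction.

Load 1 — triangular load w₀=11 kN/m (0→w₀ over full span):
  θ_1 = -w₀(2x(L-x)(L-2x)(x+2L)+x²(L-x)²)/(120LEI) = -11·(2·4·(8-4)·(8-2·4)·(4+2·8)+4²·(8-4)²)/(120·8·10000) = -11/37500 rad
Load 2 — uniform load w=8 kN/m over full span:
  θ_2 = -wx(L-x)(L-2x)/(12EI) = -8·4·(8-4)·(8-2·4)/(12·10000) = 0 rad
Load 3 — applied couple M₀=20 kN·m at a=24/5 m (b=L-a=16/5):
  θ_3 = (R_Ax²/2 - M_Ax)/EI  [x≤a] with R_A=18/5, M_A=32/5 = ((18/5)·4²/2 - (32/5)·4)/10000 = 1/3125 rad
Load 4 — applied couple M₀=16 kN·m at a=2 m (b=L-a=6):
  θ_4 = (R_Ax²/2 - M_Ax - M₀(x-a))/EI  [x>a] with R_A=9/4, M_A=-3 = ((9/4)·4²/2 - (-3)·4 - 16·(4-2))/10000 = -1/5000 rad
Superposition: θ = Σ θ_i = -13/75000 rad ≈ -0.000173 rad

θ(4) = -13/75000 rad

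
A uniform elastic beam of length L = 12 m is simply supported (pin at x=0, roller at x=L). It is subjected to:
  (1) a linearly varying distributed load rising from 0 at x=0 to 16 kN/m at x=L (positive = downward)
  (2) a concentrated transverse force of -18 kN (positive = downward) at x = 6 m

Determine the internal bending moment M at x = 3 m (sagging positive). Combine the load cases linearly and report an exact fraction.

M(3) = 63 kN·m

Load 1 — triangular load w₀=16 kN/m (0→w₀ over full span):
  M_1 = w₀Lx/6 - w₀x³/(6L) = 16·12·3/6 - 16·3³/(6·12) = 90 kN·m
Load 2 — point force P=-18 kN at a=6 m (b=L-a=6):
  M_2 = Pbx/L  [x≤a] = (-18)·6·3/12 = -27 kN·m
Superposition: M = Σ M_i = 63 kN·m ≈ 63.000000 kN·m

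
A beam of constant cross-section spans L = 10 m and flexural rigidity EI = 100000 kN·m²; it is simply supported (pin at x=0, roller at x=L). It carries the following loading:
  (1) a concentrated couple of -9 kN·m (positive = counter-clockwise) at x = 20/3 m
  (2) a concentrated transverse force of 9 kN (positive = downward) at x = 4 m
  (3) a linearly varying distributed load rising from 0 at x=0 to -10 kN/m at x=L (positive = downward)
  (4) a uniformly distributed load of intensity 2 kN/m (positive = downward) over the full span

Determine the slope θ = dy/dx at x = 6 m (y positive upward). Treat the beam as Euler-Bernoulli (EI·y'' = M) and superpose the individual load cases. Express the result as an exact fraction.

θ(6) = -517/4500000 rad

Load 1 — applied couple M₀=-9 kN·m at a=20/3 m (b=L-a=10/3):
  θ_1 = (M₀x²/(2L)+C₁)/EI  [x≤a] with C₁=M₀(3b²-L²)/(6L)=10 = ((-9)·6²/(2·10)+10)/100000 = -31/500000 rad
Load 2 — point force P=9 kN at a=4 m (b=L-a=6):
  θ_2 = -Pa(2L²-6Lx+3x²+a²)/(6LEI)  [x>a] = -9·4·(2·10²-6·10·6+3·6²+4²)/(6·10·100000) = 27/125000 rad
Load 3 — triangular load w₀=-10 kN/m (0→w₀ over full span):
  θ_3 = -w₀(7L⁴-30L²x²+15x⁴)/(360LEI) = -(-10)·(7·10⁴-30·10²·6²+15·6⁴)/(360·10·100000) = -29/56250 rad
Load 4 — uniform load w=2 kN/m over full span:
  θ_4 = -w(L³-6Lx²+4x³)/(24EI) = -2·(10³-6·10·6²+4·6³)/(24·100000) = 37/150000 rad
Superposition: θ = Σ θ_i = -517/4500000 rad ≈ -0.000115 rad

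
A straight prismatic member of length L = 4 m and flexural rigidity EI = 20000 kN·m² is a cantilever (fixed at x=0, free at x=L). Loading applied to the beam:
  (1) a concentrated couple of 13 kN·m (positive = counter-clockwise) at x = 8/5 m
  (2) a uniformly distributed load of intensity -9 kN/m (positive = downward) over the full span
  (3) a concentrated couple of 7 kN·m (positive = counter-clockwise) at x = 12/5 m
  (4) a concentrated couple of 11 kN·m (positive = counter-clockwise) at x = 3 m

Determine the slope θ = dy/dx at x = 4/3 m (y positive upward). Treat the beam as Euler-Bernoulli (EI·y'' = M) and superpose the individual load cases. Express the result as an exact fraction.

Load 1 — applied couple M₀=13 kN·m at a=8/5 m (b=L-a=12/5):
  θ_1 = M₀x/EI  [x≤a] = 13·(4/3)/20000 = 13/15000 rad
Load 2 — uniform load w=-9 kN/m over full span:
  θ_2 = -wx(x²-3Lx+3L²)/(6EI) = -(-9)·(4/3)·((4/3)²-3·4·(4/3)+3·4²)/(6·20000) = 19/5625 rad
Load 3 — applied couple M₀=7 kN·m at a=12/5 m (b=L-a=8/5):
  θ_3 = M₀x/EI  [x≤a] = 7·(4/3)/20000 = 7/15000 rad
Load 4 — applied couple M₀=11 kN·m at a=3 m (b=L-a=1):
  θ_4 = M₀x/EI  [x≤a] = 11·(4/3)/20000 = 11/15000 rad
Superposition: θ = Σ θ_i = 49/9000 rad ≈ 0.005444 rad

θ(4/3) = 49/9000 rad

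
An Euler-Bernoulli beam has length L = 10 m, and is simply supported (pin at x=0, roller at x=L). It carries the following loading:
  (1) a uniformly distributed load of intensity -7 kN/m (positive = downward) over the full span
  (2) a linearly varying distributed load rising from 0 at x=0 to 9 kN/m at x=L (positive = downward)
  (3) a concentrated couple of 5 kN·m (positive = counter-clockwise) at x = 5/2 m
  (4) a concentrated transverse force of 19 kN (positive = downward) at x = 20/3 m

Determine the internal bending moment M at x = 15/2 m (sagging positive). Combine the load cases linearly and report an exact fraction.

Load 1 — uniform load w=-7 kN/m over full span:
  M_1 = wx(L-x)/2 = (-7)·(15/2)·(10-(15/2))/2 = -525/8 kN·m
Load 2 — triangular load w₀=9 kN/m (0→w₀ over full span):
  M_2 = w₀Lx/6 - w₀x³/(6L) = 9·10·(15/2)/6 - 9·(15/2)³/(6·10) = 1575/32 kN·m
Load 3 — applied couple M₀=5 kN·m at a=5/2 m (b=L-a=15/2):
  M_3 = M₀x/L - M₀  [x>a] = 5·(15/2)/10 - 5 = -5/4 kN·m
Load 4 — point force P=19 kN at a=20/3 m (b=L-a=10/3):
  M_4 = Pa(L-x)/L  [x>a] = 19·(20/3)·(10-(15/2))/10 = 95/3 kN·m
Superposition: M = Σ M_i = 1345/96 kN·m ≈ 14.010417 kN·m

M(15/2) = 1345/96 kN·m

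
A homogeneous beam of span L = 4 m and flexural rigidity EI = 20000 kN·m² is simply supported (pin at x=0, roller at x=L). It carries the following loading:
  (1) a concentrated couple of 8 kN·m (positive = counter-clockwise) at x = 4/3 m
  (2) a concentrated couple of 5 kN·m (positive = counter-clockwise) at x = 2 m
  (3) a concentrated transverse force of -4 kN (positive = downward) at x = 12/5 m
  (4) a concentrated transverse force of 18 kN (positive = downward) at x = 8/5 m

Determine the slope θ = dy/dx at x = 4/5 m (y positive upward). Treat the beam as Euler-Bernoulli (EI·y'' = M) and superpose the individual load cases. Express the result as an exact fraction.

Load 1 — applied couple M₀=8 kN·m at a=4/3 m (b=L-a=8/3):
  θ_1 = (M₀x²/(2L)+C₁)/EI  [x≤a] with C₁=M₀(3b²-L²)/(6L)=16/9 = (8·(4/5)²/(2·4)+(16/9))/20000 = 17/140625 rad
Load 2 — applied couple M₀=5 kN·m at a=2 m (b=L-a=2):
  θ_2 = (M₀x²/(2L)+C₁)/EI  [x≤a] with C₁=M₀(3b²-L²)/(6L)=-5/6 = (5·(4/5)²/(2·4)+(-5/6))/20000 = -13/600000 rad
Load 3 — point force P=-4 kN at a=12/5 m (b=L-a=8/5):
  θ_3 = -Pb(L²-b²-3x²)/(6LEI)  [x≤a] = -(-4)·(8/5)·(4²-(8/5)²-3·(4/5)²)/(6·4·20000) = 12/78125 rad
Load 4 — point force P=18 kN at a=8/5 m (b=L-a=12/5):
  θ_4 = -Pb(L²-b²-3x²)/(6LEI)  [x≤a] = -18·(12/5)·(4²-(12/5)²-3·(4/5)²)/(6·4·20000) = -117/156250 rad
Superposition: θ = Σ θ_i = -22319/45000000 rad ≈ -0.000496 rad

θ(4/5) = -22319/45000000 rad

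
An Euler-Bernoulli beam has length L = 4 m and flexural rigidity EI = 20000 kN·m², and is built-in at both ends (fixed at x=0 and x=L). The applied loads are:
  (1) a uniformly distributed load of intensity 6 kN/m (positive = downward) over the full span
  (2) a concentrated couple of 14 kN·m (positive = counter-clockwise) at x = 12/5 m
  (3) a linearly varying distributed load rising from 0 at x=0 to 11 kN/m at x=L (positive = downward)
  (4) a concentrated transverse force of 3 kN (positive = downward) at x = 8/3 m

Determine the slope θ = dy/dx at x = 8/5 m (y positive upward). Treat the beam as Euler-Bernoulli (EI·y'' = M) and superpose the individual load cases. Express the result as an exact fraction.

Load 1 — uniform load w=6 kN/m over full span:
  θ_1 = -wx(L-x)(L-2x)/(12EI) = -6·(8/5)·(4-(8/5))·(4-2·(8/5))/(12·20000) = -6/78125 rad
Load 2 — applied couple M₀=14 kN·m at a=12/5 m (b=L-a=8/5):
  θ_2 = (R_Ax²/2 - M_Ax)/EI  [x≤a] with R_A=126/25, M_A=112/25 = ((126/25)·(8/5)²/2 - (112/25)·(8/5))/20000 = -14/390625 rad
Load 3 — triangular load w₀=11 kN/m (0→w₀ over full span):
  θ_3 = -w₀(2x(L-x)(L-2x)(x+2L)+x²(L-x)²)/(120LEI) = -11·(2·(8/5)·(4-(8/5))·(4-2·(8/5))·((8/5)+2·4)+(8/5)²·(4-(8/5))²)/(120·4·20000) = -33/390625 rad
Load 4 — point force P=3 kN at a=8/3 m (b=L-a=4/3):
  θ_4 = -Pb²x(2aL-(3a+b)x)/(2L³EI)  [x≤a] = -3·(4/3)²·(8/5)·(2·(8/3)·4-(3·(8/3)+(4/3))·(8/5))/(2·4³·20000) = -1/46875 rad
Superposition: θ = Σ θ_i = -256/1171875 rad ≈ -0.000218 rad

θ(8/5) = -256/1171875 rad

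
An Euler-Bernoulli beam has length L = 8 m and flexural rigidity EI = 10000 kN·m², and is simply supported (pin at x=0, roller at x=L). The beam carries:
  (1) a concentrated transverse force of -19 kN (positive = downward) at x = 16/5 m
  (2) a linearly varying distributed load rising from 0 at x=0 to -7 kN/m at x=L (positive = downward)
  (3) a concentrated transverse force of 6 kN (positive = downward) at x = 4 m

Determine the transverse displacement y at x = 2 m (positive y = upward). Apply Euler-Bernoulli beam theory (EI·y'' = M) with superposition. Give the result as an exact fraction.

y(2) = 167711/7500000 m

Load 1 — point force P=-19 kN at a=16/5 m (b=L-a=24/5):
  y_1 = -Pbx(L²-b²-x²)/(6LEI)  [x≤a] = -(-19)·(24/5)·2·(8²-(24/5)²-2²)/(6·8·10000) = 4389/312500 m
Load 2 — triangular load w₀=-7 kN/m (0→w₀ over full span):
  y_2 = -w₀x(7L⁴-10L²x²+3x⁴)/(360LEI) = -(-7)·2·(7·8⁴-10·8²·2²+3·2⁴)/(360·8·10000) = 763/60000 m
Load 3 — point force P=6 kN at a=4 m (b=L-a=4):
  y_3 = -Pbx(L²-b²-x²)/(6LEI)  [x≤a] = -6·4·2·(8²-4²-2²)/(6·8·10000) = -11/2500 m
Superposition: y = Σ y_i = 167711/7500000 m ≈ 0.022361 m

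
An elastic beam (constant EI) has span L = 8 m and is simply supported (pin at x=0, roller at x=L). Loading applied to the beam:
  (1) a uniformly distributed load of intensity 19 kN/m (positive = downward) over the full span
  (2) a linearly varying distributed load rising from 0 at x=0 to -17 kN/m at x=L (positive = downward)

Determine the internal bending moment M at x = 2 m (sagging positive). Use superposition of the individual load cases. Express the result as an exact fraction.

M(2) = 143/2 kN·m

Load 1 — uniform load w=19 kN/m over full span:
  M_1 = wx(L-x)/2 = 19·2·(8-2)/2 = 114 kN·m
Load 2 — triangular load w₀=-17 kN/m (0→w₀ over full span):
  M_2 = w₀Lx/6 - w₀x³/(6L) = (-17)·8·2/6 - (-17)·2³/(6·8) = -85/2 kN·m
Superposition: M = Σ M_i = 143/2 kN·m ≈ 71.500000 kN·m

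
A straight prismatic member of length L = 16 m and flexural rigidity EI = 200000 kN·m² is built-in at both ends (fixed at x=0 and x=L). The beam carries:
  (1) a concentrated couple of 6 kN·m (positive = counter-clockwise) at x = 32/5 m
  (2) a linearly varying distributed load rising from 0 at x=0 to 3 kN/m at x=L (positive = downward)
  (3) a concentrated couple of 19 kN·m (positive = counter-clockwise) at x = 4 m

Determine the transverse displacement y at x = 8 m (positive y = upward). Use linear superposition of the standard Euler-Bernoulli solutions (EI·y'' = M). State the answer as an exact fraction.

y(8) = -1029/1250000 m

Load 1 — applied couple M₀=6 kN·m at a=32/5 m (b=L-a=48/5):
  y_1 = (R_Ax³/6 - M_Ax²/2 - M₀(x-a)²/2)/EI  [x>a] with R_A=27/50, M_A=18/25 = ((27/50)·8³/6 - (18/25)·8²/2 - 6·(8-(32/5))²/2)/200000 = 6/78125 m
Load 2 — triangular load w₀=3 kN/m (0→w₀ over full span):
  y_2 = -w₀x²(L-x)²(x+2L)/(120LEI) = -3·8²·(16-8)²·(8+2·16)/(120·16·200000) = -4/3125 m
Load 3 — applied couple M₀=19 kN·m at a=4 m (b=L-a=12):
  y_3 = (R_Ax³/6 - M_Ax²/2 - M₀(x-a)²/2)/EI  [x>a] with R_A=171/128, M_A=-57/16 = ((171/128)·8³/6 - (-57/16)·8²/2 - 19·(8-4)²/2)/200000 = 19/50000 m
Superposition: y = Σ y_i = -1029/1250000 m ≈ -0.000823 m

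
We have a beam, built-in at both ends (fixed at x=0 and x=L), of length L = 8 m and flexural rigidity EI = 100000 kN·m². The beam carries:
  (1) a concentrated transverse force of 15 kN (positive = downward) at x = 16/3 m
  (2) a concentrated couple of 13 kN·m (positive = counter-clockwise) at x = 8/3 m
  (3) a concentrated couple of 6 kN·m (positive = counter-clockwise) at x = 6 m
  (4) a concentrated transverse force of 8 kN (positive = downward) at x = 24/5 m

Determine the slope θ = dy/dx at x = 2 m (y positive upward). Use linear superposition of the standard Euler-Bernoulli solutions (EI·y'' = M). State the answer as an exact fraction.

θ(2) = -86311/600000000 rad

Load 1 — point force P=15 kN at a=16/3 m (b=L-a=8/3):
  θ_1 = -Pb²x(2aL-(3a+b)x)/(2L³EI)  [x≤a] = -15·(8/3)²·2·(2·(16/3)·8-(3·(16/3)+(8/3))·2)/(2·8³·100000) = -1/10000 rad
Load 2 — applied couple M₀=13 kN·m at a=8/3 m (b=L-a=16/3):
  θ_2 = (R_Ax²/2 - M_Ax)/EI  [x≤a] with R_A=13/6, M_A=0 = ((13/6)·2²/2 - 0·2)/100000 = 13/300000 rad
Load 3 — applied couple M₀=6 kN·m at a=6 m (b=L-a=2):
  θ_3 = (R_Ax²/2 - M_Ax)/EI  [x≤a] with R_A=27/32, M_A=15/8 = ((27/32)·2²/2 - (15/8)·2)/100000 = -33/1600000 rad
Load 4 — point force P=8 kN at a=24/5 m (b=L-a=16/5):
  θ_4 = -Pb²x(2aL-(3a+b)x)/(2L³EI)  [x≤a] = -8·(16/5)²·2·(2·(24/5)·8-(3·(24/5)+(16/5))·2)/(2·8³·100000) = -26/390625 rad
Superposition: θ = Σ θ_i = -86311/600000000 rad ≈ -0.000144 rad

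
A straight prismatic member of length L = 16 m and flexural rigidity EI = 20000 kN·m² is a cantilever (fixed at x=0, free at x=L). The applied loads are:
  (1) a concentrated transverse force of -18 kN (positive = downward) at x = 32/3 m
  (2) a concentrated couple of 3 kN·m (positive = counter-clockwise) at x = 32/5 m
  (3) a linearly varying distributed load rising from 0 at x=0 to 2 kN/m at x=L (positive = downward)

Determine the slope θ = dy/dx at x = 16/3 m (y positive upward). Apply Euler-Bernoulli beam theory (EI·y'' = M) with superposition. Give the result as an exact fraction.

θ(16/3) = 59/12150 rad

Load 1 — point force P=-18 kN at a=32/3 m (b=L-a=16/3):
  θ_1 = -Px(2a-x)/(2EI)  [x≤a] = -(-18)·(16/3)·(2·(32/3)-(16/3))/(2·20000) = 24/625 rad
Load 2 — applied couple M₀=3 kN·m at a=32/5 m (b=L-a=48/5):
  θ_2 = M₀x/EI  [x≤a] = 3·(16/3)/20000 = 1/1250 rad
Load 3 — triangular load w₀=2 kN/m (0→w₀ over full span):
  θ_3 = (w₀Lx²/4-w₀L²x/3-w₀x⁴/(24L))/EI = (2·16·(16/3)²/4-2·16²·(16/3)/3-2·(16/3)⁴/(24·16))/20000 = -5216/151875 rad
Superposition: θ = Σ θ_i = 59/12150 rad ≈ 0.004856 rad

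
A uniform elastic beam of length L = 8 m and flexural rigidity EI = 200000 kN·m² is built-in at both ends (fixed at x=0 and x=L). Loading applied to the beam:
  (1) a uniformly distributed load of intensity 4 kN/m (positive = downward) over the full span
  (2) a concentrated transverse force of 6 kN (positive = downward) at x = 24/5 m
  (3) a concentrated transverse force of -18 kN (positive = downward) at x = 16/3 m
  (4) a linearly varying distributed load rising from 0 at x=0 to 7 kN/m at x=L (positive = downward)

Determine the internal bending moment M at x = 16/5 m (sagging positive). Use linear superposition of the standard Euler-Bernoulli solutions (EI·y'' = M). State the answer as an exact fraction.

M(16/5) = 9024/625 kN·m

Load 1 — uniform load w=4 kN/m over full span:
  M_1 = wLx/2 - wL²/12 - wx²/2 = 4·8·(16/5)/2 - 4·8²/12 - 4·(16/5)²/2 = 704/75 kN·m
Load 2 — point force P=6 kN at a=24/5 m (b=L-a=16/5):
  M_2 = Pb²(3a+b)x/L³ - Pab²/L²  [x≤a] = 6·(16/5)²·(3·(24/5)+(16/5))·(16/5)/8³ - 6·(24/5)·(16/5)²/8² = 1344/625 kN·m
Load 3 — point force P=-18 kN at a=16/3 m (b=L-a=8/3):
  M_3 = Pb²(3a+b)x/L³ - Pab²/L²  [x≤a] = (-18)·(8/3)²·(3·(16/3)+(8/3))·(16/5)/8³ - (-18)·(16/3)·(8/3)²/8² = -64/15 kN·m
Load 4 — triangular load w₀=7 kN/m (0→w₀ over full span):
  M_4 = 3w₀Lx/20 - w₀L²/30 - w₀x³/(6L) = 3·7·8·(16/5)/20 - 7·8²/30 - 7·(16/5)³/(6·8) = 896/125 kN·m
Superposition: M = Σ M_i = 9024/625 kN·m ≈ 14.438400 kN·m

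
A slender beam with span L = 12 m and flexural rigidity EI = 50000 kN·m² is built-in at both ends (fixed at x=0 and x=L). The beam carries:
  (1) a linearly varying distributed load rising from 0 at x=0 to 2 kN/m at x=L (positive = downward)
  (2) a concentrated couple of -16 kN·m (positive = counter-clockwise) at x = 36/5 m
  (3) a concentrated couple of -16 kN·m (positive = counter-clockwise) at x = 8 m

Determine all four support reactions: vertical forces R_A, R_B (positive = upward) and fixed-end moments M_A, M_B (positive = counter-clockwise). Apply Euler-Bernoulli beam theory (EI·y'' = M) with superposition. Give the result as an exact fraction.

R_A = -22/225 kN, M_A = -64/75 kN·m, R_B = 2722/225 kN, M_B = -408/25 kN·m

Load 1 — triangular load w₀=2 kN/m (0→w₀ over full span):
  R_A = 3w₀L/20 = 3·2·12/20 = 18/5 kN
  M_A = w₀L²/30 = 2·12²/30 = 48/5 kN·m
  R_B = 7w₀L/20 = 7·2·12/20 = 42/5 kN
  M_B = -w₀L²/20 = -2·12²/20 = -72/5 kN·m
Load 2 — applied couple M₀=-16 kN·m at a=36/5 m (b=L-a=24/5):
  R_A = 6M₀ab/L³ = 6·(-16)·(36/5)·(24/5)/12³ = -48/25 kN
  M_A = M₀b(2a-b)/L² = (-16)·(24/5)·(2·(36/5)-(24/5))/12² = -128/25 kN·m
  R_B = -6M₀ab/L³ = -6·(-16)·(36/5)·(24/5)/12³ = 48/25 kN
  M_B = M₀a(2b-a)/L² = (-16)·(36/5)·(2·(24/5)-(36/5))/12² = -48/25 kN·m
Load 3 — applied couple M₀=-16 kN·m at a=8 m (b=L-a=4):
  R_A = 6M₀ab/L³ = 6·(-16)·8·4/12³ = -16/9 kN
  M_A = M₀b(2a-b)/L² = (-16)·4·(2·8-4)/12² = -16/3 kN·m
  R_B = -6M₀ab/L³ = -6·(-16)·8·4/12³ = 16/9 kN
  M_B = M₀a(2b-a)/L² = (-16)·8·(2·4-8)/12² = 0 kN·m
Superposition: R_A = -22/225 kN, M_A = -64/75 kN·m, R_B = 2722/225 kN, M_B = -408/25 kN·m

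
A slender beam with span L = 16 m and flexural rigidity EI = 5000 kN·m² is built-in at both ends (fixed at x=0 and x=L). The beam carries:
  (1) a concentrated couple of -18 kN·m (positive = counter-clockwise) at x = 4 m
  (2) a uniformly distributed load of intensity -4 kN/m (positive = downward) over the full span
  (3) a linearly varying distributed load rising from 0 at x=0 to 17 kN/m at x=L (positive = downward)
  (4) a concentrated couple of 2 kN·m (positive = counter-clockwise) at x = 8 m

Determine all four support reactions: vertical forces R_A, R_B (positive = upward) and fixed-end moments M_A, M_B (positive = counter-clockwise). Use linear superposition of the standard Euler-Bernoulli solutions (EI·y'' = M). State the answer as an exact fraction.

R_A = 2471/320 kN, M_A = 7633/120 kN·m, R_B = 20569/320 kN, M_B = -16487/120 kN·m

Load 1 — applied couple M₀=-18 kN·m at a=4 m (b=L-a=12):
  R_A = 6M₀ab/L³ = 6·(-18)·4·12/16³ = -81/64 kN
  M_A = M₀b(2a-b)/L² = (-18)·12·(2·4-12)/16² = 27/8 kN·m
  R_B = -6M₀ab/L³ = -6·(-18)·4·12/16³ = 81/64 kN
  M_B = M₀a(2b-a)/L² = (-18)·4·(2·12-4)/16² = -45/8 kN·m
Load 2 — uniform load w=-4 kN/m over full span:
  R_A = wL/2 = (-4)·16/2 = -32 kN
  M_A = wL²/12 = (-4)·16²/12 = -256/3 kN·m
  R_B = wL/2 = (-4)·16/2 = -32 kN
  M_B = -wL²/12 = -(-4)·16²/12 = 256/3 kN·m
Load 3 — triangular load w₀=17 kN/m (0→w₀ over full span):
  R_A = 3w₀L/20 = 3·17·16/20 = 204/5 kN
  M_A = w₀L²/30 = 17·16²/30 = 2176/15 kN·m
  R_B = 7w₀L/20 = 7·17·16/20 = 476/5 kN
  M_B = -w₀L²/20 = -17·16²/20 = -1088/5 kN·m
Load 4 — applied couple M₀=2 kN·m at a=8 m (b=L-a=8):
  R_A = 6M₀ab/L³ = 6·2·8·8/16³ = 3/16 kN
  M_A = M₀b(2a-b)/L² = 2·8·(2·8-8)/16² = 1/2 kN·m
  R_B = -6M₀ab/L³ = -6·2·8·8/16³ = -3/16 kN
  M_B = M₀a(2b-a)/L² = 2·8·(2·8-8)/16² = 1/2 kN·m
Superposition: R_A = 2471/320 kN, M_A = 7633/120 kN·m, R_B = 20569/320 kN, M_B = -16487/120 kN·m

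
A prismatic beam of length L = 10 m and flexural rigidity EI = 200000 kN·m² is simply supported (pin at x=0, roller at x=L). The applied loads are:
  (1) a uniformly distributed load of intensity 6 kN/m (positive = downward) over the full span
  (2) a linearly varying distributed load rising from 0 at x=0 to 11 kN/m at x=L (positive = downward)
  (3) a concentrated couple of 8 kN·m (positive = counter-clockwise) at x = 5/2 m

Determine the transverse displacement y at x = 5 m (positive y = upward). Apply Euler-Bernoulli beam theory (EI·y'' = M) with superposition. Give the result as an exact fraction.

Load 1 — uniform load w=6 kN/m over full span:
  y_1 = -wx(L³-2Lx²+x³)/(24EI) = -6·5·(10³-2·10·5²+5³)/(24·200000) = -1/256 m
Load 2 — triangular load w₀=11 kN/m (0→w₀ over full span):
  y_2 = -w₀x(7L⁴-10L²x²+3x⁴)/(360LEI) = -11·5·(7·10⁴-10·10²·5²+3·5⁴)/(360·10·200000) = -11/3072 m
Load 3 — applied couple M₀=8 kN·m at a=5/2 m (b=L-a=15/2):
  y_3 = (M₀x³/(6L)-M₀(x-a)²/2+C₁x)/EI  [x>a] with C₁=M₀(3b²-L²)/(6L)=55/6 = (8·5³/(6·10)-8·(5-(5/2))²/2+(55/6)·5)/200000 = 3/16000 m
Superposition: y = Σ y_i = -2803/384000 m ≈ -0.007299 m

y(5) = -2803/384000 m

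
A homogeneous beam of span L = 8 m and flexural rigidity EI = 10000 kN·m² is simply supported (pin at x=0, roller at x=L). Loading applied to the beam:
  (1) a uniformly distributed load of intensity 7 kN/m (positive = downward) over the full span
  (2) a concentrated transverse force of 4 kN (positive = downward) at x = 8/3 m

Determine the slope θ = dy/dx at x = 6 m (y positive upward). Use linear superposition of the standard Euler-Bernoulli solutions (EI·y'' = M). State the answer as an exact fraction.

Load 1 — uniform load w=7 kN/m over full span:
  θ_1 = -w(L³-6Lx²+4x³)/(24EI) = -7·(8³-6·8·6²+4·6³)/(24·10000) = 77/7500 rad
Load 2 — point force P=4 kN at a=8/3 m (b=L-a=16/3):
  θ_2 = -Pa(2L²-6Lx+3x²+a²)/(6LEI)  [x>a] = -4·(8/3)·(2·8²-6·8·6+3·6²+(8/3)²)/(6·8·10000) = 101/101250 rad
Superposition: θ = Σ θ_i = 2281/202500 rad ≈ 0.011264 rad

θ(6) = 2281/202500 rad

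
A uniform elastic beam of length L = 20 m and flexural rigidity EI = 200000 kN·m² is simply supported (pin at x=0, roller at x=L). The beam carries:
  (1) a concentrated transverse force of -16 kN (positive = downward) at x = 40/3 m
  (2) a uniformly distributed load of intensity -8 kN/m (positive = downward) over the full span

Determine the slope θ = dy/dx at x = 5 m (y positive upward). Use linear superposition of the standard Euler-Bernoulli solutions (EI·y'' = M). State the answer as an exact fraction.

Load 1 — point force P=-16 kN at a=40/3 m (b=L-a=20/3):
  θ_1 = -Pb(L²-b²-3x²)/(6LEI)  [x≤a] = -(-16)·(20/3)·(20²-(20/3)²-3·5²)/(6·20·200000) = 101/81000 rad
Load 2 — uniform load w=-8 kN/m over full span:
  θ_2 = -w(L³-6Lx²+4x³)/(24EI) = -(-8)·(20³-6·20·5²+4·5³)/(24·200000) = 11/1200 rad
Superposition: θ = Σ θ_i = 1687/162000 rad ≈ 0.010414 rad

θ(5) = 1687/162000 rad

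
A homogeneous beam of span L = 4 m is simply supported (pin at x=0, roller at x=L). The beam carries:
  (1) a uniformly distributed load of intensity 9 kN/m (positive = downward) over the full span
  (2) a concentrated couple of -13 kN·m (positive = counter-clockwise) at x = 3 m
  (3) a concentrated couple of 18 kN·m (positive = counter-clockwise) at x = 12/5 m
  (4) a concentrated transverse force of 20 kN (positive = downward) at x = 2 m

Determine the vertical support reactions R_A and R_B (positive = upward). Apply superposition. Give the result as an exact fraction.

R_A = 117/4 kN, R_B = 107/4 kN

Load 1 — uniform load w=9 kN/m over full span:
  R_A = wL/2 = 9·4/2 = 18 kN
  R_B = wL/2 = 9·4/2 = 18 kN
Load 2 — applied couple M₀=-13 kN·m at a=3 m (b=L-a=1):
  R_A = M₀/L = (-13)/4 = -13/4 kN
  R_B = -M₀/L = -(-13)/4 = 13/4 kN
Load 3 — applied couple M₀=18 kN·m at a=12/5 m (b=L-a=8/5):
  R_A = M₀/L = 18/4 = 9/2 kN
  R_B = -M₀/L = -18/4 = -9/2 kN
Load 4 — point force P=20 kN at a=2 m (b=L-a=2):
  R_A = Pb/L = 20·2/4 = 10 kN
  R_B = Pa/L = 20·2/4 = 10 kN
Superposition: R_A = 117/4 kN, R_B = 107/4 kN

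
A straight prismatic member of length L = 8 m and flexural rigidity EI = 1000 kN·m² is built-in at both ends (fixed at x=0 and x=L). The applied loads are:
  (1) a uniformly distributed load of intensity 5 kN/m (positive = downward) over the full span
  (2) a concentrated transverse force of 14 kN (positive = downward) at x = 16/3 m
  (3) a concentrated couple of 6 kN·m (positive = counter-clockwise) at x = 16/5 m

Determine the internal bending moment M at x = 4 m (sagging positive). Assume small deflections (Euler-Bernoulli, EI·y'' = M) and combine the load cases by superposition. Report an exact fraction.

Load 1 — uniform load w=5 kN/m over full span:
  M_1 = wLx/2 - wL²/12 - wx²/2 = 5·8·4/2 - 5·8²/12 - 5·4²/2 = 40/3 kN·m
Load 2 — point force P=14 kN at a=16/3 m (b=L-a=8/3):
  M_2 = Pb²(3a+b)x/L³ - Pab²/L²  [x≤a] = 14·(8/3)²·(3·(16/3)+(8/3))·4/8³ - 14·(16/3)·(8/3)²/8² = 56/9 kN·m
Load 3 — applied couple M₀=6 kN·m at a=16/5 m (b=L-a=24/5):
  M_3 = R_Ax - M_A - M₀  [x>a] with R_A=27/25, M_A=18/25 = (27/25)·4 - (18/25) - 6 = -12/5 kN·m
Superposition: M = Σ M_i = 772/45 kN·m ≈ 17.155556 kN·m

M(4) = 772/45 kN·m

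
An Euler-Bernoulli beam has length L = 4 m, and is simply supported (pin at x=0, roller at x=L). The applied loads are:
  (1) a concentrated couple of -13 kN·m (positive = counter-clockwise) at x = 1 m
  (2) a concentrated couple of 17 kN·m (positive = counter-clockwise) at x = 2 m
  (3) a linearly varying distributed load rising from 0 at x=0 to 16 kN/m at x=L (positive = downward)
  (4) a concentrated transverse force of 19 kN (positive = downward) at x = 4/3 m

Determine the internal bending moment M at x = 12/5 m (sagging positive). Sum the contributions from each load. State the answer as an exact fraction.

M(12/5) = 9344/375 kN·m

Load 1 — applied couple M₀=-13 kN·m at a=1 m (b=L-a=3):
  M_1 = M₀x/L - M₀  [x>a] = (-13)·(12/5)/4 - (-13) = 26/5 kN·m
Load 2 — applied couple M₀=17 kN·m at a=2 m (b=L-a=2):
  M_2 = M₀x/L - M₀  [x>a] = 17·(12/5)/4 - 17 = -34/5 kN·m
Load 3 — triangular load w₀=16 kN/m (0→w₀ over full span):
  M_3 = w₀Lx/6 - w₀x³/(6L) = 16·4·(12/5)/6 - 16·(12/5)³/(6·4) = 2048/125 kN·m
Load 4 — point force P=19 kN at a=4/3 m (b=L-a=8/3):
  M_4 = Pa(L-x)/L  [x>a] = 19·(4/3)·(4-(12/5))/4 = 152/15 kN·m
Superposition: M = Σ M_i = 9344/375 kN·m ≈ 24.917333 kN·m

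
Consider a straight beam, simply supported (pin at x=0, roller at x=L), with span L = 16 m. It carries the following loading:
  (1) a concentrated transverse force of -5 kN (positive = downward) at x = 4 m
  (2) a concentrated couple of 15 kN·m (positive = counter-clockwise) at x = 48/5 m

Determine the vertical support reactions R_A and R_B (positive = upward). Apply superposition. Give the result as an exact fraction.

R_A = -45/16 kN, R_B = -35/16 kN

Load 1 — point force P=-5 kN at a=4 m (b=L-a=12):
  R_A = Pb/L = (-5)·12/16 = -15/4 kN
  R_B = Pa/L = (-5)·4/16 = -5/4 kN
Load 2 — applied couple M₀=15 kN·m at a=48/5 m (b=L-a=32/5):
  R_A = M₀/L = 15/16 kN
  R_B = -M₀/L = -15/16 kN
Superposition: R_A = -45/16 kN, R_B = -35/16 kN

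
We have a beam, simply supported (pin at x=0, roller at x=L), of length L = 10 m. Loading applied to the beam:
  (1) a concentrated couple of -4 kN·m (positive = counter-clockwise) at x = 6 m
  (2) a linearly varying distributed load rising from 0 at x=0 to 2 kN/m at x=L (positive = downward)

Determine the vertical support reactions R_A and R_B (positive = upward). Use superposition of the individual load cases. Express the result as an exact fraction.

Load 1 — applied couple M₀=-4 kN·m at a=6 m (b=L-a=4):
  R_A = M₀/L = (-4)/10 = -2/5 kN
  R_B = -M₀/L = -(-4)/10 = 2/5 kN
Load 2 — triangular load w₀=2 kN/m (0→w₀ over full span):
  R_A = w₀L/6 = 2·10/6 = 10/3 kN
  R_B = w₀L/3 = 2·10/3 = 20/3 kN
Superposition: R_A = 44/15 kN, R_B = 106/15 kN

R_A = 44/15 kN, R_B = 106/15 kN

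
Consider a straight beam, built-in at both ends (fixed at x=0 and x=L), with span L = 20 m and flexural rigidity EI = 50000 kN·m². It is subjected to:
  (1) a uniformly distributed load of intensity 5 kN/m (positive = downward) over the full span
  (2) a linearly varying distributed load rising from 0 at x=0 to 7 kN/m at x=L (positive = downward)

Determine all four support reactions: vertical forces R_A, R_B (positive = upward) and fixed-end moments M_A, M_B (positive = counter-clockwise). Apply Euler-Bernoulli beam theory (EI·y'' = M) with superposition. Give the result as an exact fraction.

Load 1 — uniform load w=5 kN/m over full span:
  R_A = wL/2 = 5·20/2 = 50 kN
  M_A = wL²/12 = 5·20²/12 = 500/3 kN·m
  R_B = wL/2 = 5·20/2 = 50 kN
  M_B = -wL²/12 = -5·20²/12 = -500/3 kN·m
Load 2 — triangular load w₀=7 kN/m (0→w₀ over full span):
  R_A = 3w₀L/20 = 3·7·20/20 = 21 kN
  M_A = w₀L²/30 = 7·20²/30 = 280/3 kN·m
  R_B = 7w₀L/20 = 7·7·20/20 = 49 kN
  M_B = -w₀L²/20 = -7·20²/20 = -140 kN·m
Superposition: R_A = 71 kN, M_A = 260 kN·m, R_B = 99 kN, M_B = -920/3 kN·m

R_A = 71 kN, M_A = 260 kN·m, R_B = 99 kN, M_B = -920/3 kN·m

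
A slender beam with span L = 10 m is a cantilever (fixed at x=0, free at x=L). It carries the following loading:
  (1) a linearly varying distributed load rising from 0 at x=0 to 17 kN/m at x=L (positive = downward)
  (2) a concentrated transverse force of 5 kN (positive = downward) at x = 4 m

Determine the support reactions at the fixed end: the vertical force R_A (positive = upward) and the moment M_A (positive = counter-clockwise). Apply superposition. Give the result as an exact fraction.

R_A = 90 kN, M_A = 1760/3 kN·m

Load 1 — triangular load w₀=17 kN/m (0→w₀ over full span):
  R_A = w₀L/2 = 17·10/2 = 85 kN
  M_A = w₀L²/3 = 17·10²/3 = 1700/3 kN·m
Load 2 — point force P=5 kN at a=4 m (b=L-a=6):
  R_A = P = 5 kN
  M_A = Pa = 5·4 = 20 kN·m
Superposition: R_A = 90 kN, M_A = 1760/3 kN·m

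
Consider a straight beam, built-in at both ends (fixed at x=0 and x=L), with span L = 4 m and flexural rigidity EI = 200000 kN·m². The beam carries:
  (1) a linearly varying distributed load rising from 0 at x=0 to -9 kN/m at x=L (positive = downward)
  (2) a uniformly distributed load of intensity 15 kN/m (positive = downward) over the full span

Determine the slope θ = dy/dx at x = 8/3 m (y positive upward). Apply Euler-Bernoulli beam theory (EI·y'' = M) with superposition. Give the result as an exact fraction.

Load 1 — triangular load w₀=-9 kN/m (0→w₀ over full span):
  θ_1 = -w₀(2x(L-x)(L-2x)(x+2L)+x²(L-x)²)/(120LEI) = -(-9)·(2·(8/3)·(4-(8/3))·(4-2·(8/3))·((8/3)+2·4)+(8/3)²·(4-(8/3))²)/(120·4·200000) = -7/843750 rad
Load 2 — uniform load w=15 kN/m over full span:
  θ_2 = -wx(L-x)(L-2x)/(12EI) = -15·(8/3)·(4-(8/3))·(4-2·(8/3))/(12·200000) = 1/33750 rad
Superposition: θ = Σ θ_i = 1/46875 rad ≈ 0.000021 rad

θ(8/3) = 1/46875 rad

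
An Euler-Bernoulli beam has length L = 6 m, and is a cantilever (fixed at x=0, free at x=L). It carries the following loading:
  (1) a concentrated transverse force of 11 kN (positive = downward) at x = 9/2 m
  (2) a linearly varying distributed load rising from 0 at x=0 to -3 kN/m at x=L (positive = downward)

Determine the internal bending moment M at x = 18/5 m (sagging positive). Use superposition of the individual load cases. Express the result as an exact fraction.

Load 1 — point force P=11 kN at a=9/2 m (b=L-a=3/2):
  M_1 = -P(a-x)  [x≤a] = -11·((9/2)-(18/5)) = -99/10 kN·m
Load 2 — triangular load w₀=-3 kN/m (0→w₀ over full span):
  M_2 = w₀Lx/2 - w₀L²/3 - w₀x³/(6L) = (-3)·6·(18/5)/2 - (-3)·6²/3 - (-3)·(18/5)³/(6·6) = 936/125 kN·m
Superposition: M = Σ M_i = -603/250 kN·m ≈ -2.412000 kN·m

M(18/5) = -603/250 kN·m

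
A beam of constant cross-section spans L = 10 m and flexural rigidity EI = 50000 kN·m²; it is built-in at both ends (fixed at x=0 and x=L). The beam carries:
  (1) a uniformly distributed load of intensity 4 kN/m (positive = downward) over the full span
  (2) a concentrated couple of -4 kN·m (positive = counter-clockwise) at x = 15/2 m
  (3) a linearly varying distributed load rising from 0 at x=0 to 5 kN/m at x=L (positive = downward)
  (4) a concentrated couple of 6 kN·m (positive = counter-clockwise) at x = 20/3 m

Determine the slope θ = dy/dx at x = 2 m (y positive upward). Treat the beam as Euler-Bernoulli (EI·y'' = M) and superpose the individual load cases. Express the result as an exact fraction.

Load 1 — uniform load w=4 kN/m over full span:
  θ_1 = -wx(L-x)(L-2x)/(12EI) = -4·2·(10-2)·(10-2·2)/(12·50000) = -2/3125 rad
Load 2 — applied couple M₀=-4 kN·m at a=15/2 m (b=L-a=5/2):
  θ_2 = (R_Ax²/2 - M_Ax)/EI  [x≤a] with R_A=-9/20, M_A=-5/4 = ((-9/20)·2²/2 - (-5/4)·2)/50000 = 1/31250 rad
Load 3 — triangular load w₀=5 kN/m (0→w₀ over full span):
  θ_3 = -w₀(2x(L-x)(L-2x)(x+2L)+x²(L-x)²)/(120LEI) = -5·(2·2·(10-2)·(10-2·2)·(2+2·10)+2²·(10-2)²)/(120·10·50000) = -7/18750 rad
Load 4 — applied couple M₀=6 kN·m at a=20/3 m (b=L-a=10/3):
  θ_4 = (R_Ax²/2 - M_Ax)/EI  [x≤a] with R_A=4/5, M_A=2 = ((4/5)·2²/2 - 2·2)/50000 = -3/62500 rad
Superposition: θ = Σ θ_i = -193/187500 rad ≈ -0.001029 rad

θ(2) = -193/187500 rad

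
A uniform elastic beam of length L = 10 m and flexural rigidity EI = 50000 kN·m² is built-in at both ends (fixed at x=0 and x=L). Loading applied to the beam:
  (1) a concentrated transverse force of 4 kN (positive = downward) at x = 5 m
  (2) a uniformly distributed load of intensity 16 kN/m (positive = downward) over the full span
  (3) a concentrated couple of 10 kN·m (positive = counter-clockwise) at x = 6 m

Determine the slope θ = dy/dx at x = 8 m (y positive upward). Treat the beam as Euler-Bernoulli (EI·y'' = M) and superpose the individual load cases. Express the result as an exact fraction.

θ(8) = 1681/625000 rad

Load 1 — point force P=4 kN at a=5 m (b=L-a=5):
  θ_1 = Pa²(L-x)(2bL-(3b+a)(L-x))/(2L³EI)  [x>a] = 4·5²·(10-8)·(2·5·10-(3·5+5)·(10-8))/(2·10³·50000) = 3/25000 rad
Load 2 — uniform load w=16 kN/m over full span:
  θ_2 = -wx(L-x)(L-2x)/(12EI) = -16·8·(10-8)·(10-2·8)/(12·50000) = 8/3125 rad
Load 3 — applied couple M₀=10 kN·m at a=6 m (b=L-a=4):
  θ_3 = (R_Ax²/2 - M_Ax - M₀(x-a))/EI  [x>a] with R_A=36/25, M_A=16/5 = ((36/25)·8²/2 - (16/5)·8 - 10·(8-6))/50000 = 3/312500 rad
Superposition: θ = Σ θ_i = 1681/625000 rad ≈ 0.002690 rad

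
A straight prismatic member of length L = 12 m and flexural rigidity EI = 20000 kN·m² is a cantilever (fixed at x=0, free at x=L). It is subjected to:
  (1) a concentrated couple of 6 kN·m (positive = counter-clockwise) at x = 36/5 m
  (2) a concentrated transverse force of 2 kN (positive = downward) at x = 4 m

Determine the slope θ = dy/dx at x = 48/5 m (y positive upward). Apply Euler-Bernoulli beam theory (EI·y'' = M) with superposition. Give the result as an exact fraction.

θ(48/5) = 17/12500 rad

Load 1 — applied couple M₀=6 kN·m at a=36/5 m (b=L-a=24/5):
  θ_1 = M₀a/EI  [x>a] = 6·(36/5)/20000 = 27/12500 rad
Load 2 — point force P=2 kN at a=4 m (b=L-a=8):
  θ_2 = -Pa²/(2EI)  [x>a] = -2·4²/(2·20000) = -1/1250 rad
Superposition: θ = Σ θ_i = 17/12500 rad ≈ 0.001360 rad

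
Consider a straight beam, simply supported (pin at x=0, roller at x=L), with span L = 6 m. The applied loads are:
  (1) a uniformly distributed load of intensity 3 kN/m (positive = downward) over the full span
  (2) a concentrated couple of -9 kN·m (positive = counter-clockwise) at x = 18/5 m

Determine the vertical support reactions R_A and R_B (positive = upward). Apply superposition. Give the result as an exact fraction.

Load 1 — uniform load w=3 kN/m over full span:
  R_A = wL/2 = 3·6/2 = 9 kN
  R_B = wL/2 = 3·6/2 = 9 kN
Load 2 — applied couple M₀=-9 kN·m at a=18/5 m (b=L-a=12/5):
  R_A = M₀/L = (-9)/6 = -3/2 kN
  R_B = -M₀/L = -(-9)/6 = 3/2 kN
Superposition: R_A = 15/2 kN, R_B = 21/2 kN

R_A = 15/2 kN, R_B = 21/2 kN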